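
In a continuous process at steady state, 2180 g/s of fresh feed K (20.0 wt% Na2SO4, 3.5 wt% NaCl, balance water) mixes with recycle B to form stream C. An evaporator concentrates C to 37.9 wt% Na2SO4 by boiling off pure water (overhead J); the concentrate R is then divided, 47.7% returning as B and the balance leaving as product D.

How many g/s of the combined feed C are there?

Overall Na2SO4 balance (none leaves overhead): Na2SO4 in fresh feed = Na2SO4 in product, i.e. 2180×0.200 = (1−0.477)·R·0.379.
R = 436/(0.379×0.523) = 2199.6 g/s.
Recycle B = 0.477×2199.6 = 1049.2 g/s.
Combined feed C = 2180 + 1049.2 = 3229.2 g/s.

3229 g/s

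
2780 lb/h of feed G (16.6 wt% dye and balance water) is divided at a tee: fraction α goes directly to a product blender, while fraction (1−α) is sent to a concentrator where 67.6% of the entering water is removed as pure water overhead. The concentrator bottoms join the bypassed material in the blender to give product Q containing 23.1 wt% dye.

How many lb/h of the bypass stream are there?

1392 lb/h

All 2780×0.166 = 461.48 lb/h of dye reaches Q, so Q = 461.48/0.231 = 1997.7 lb/h and vapour = 782.25 lb/h.
The evaporator receives (1−α)·2780 of feed at 0.834 water and removes 0.676 of that water:
0.676×0.834×(1−α)×2780 = 782.25
(1−α) = 782.25/1567.3 = 0.4991;  α = 0.5009.
Bypass flow = 0.5009×2780 = 1392.5 lb/h.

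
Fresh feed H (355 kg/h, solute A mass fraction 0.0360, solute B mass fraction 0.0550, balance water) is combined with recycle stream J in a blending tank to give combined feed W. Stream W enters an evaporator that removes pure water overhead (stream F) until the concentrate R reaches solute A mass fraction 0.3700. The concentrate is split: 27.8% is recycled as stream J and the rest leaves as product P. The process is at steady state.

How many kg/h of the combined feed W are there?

368.3 kg/h

Overall solute A balance (none leaves overhead): solute A in fresh feed = solute A in product, i.e. 355×0.036 = (1−0.278)·R·0.370.
R = 12.78/(0.370×0.722) = 47.84 kg/h.
Recycle J = 0.278×47.84 = 13.3 kg/h.
Combined feed W = 355 + 13.3 = 368.3 kg/h.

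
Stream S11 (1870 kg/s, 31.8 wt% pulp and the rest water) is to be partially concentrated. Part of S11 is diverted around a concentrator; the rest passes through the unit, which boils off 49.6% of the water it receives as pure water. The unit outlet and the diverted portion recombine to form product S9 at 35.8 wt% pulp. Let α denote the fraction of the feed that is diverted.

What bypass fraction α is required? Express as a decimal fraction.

All 1870×0.318 = 594.66 kg/s of pulp reaches S9, so S9 = 594.66/0.358 = 1661.1 kg/s and vapour = 208.94 kg/s.
The evaporator receives (1−α)·1870 of feed at 0.682 water and removes 0.496 of that water:
0.496×0.682×(1−α)×1870 = 208.94
(1−α) = 208.94/632.57 = 0.3303;  α = 0.6697.

0.670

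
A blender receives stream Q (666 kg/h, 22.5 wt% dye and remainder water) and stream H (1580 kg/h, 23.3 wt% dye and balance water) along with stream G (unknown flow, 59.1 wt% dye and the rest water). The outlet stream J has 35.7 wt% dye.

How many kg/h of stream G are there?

Let G be the unknown flow. Total out = 2246 + G.
dye balance: 517.99 + 0.591·G = 0.357·(2246 + G)
(0.591 − 0.357)·G = 0.357×2246 − 517.99 = 283.83
G = 283.83 / 0.234 = 1213 kg/h

1213 kg/h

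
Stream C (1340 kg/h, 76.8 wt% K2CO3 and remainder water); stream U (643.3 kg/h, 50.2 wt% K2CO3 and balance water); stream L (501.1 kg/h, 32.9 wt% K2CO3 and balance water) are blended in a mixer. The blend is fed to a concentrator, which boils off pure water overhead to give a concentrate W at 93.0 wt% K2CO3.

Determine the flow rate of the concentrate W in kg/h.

1631 kg/h

K2CO3 entering = 1340×0.768 + 643.3×0.502 + 501.1×0.329 = 1516.9 kg/h.
All K2CO3 reports to W, so W = 1516.9/0.930 = 1631.1 kg/h.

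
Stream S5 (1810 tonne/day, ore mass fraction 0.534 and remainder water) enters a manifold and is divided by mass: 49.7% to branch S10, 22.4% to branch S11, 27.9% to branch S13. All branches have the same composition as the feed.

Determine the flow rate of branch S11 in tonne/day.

Branch S11 flow = 0.224×1810 = 405.44 tonne/day.

405.4 tonne/day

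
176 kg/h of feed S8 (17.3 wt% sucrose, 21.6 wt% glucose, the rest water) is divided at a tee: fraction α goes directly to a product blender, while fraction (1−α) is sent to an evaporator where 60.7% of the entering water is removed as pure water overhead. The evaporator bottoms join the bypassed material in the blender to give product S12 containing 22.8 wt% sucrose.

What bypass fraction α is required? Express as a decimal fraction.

All 176×0.173 = 30.448 kg/h of sucrose reaches S12, so S12 = 30.448/0.228 = 133.54 kg/h and vapour = 42.456 kg/h.
The evaporator receives (1−α)·176 of feed at 0.611 water and removes 0.607 of that water:
0.607×0.611×(1−α)×176 = 42.456
(1−α) = 42.456/65.274 = 0.6504;  α = 0.3496.

0.350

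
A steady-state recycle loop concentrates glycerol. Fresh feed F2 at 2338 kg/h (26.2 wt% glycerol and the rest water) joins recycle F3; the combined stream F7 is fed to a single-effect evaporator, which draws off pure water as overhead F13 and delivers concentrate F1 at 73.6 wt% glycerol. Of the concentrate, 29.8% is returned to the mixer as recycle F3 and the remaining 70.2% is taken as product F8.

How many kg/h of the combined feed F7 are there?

Overall glycerol balance (none leaves overhead): glycerol in fresh feed = glycerol in product, i.e. 2338×0.262 = (1−0.298)·F1·0.736.
F1 = 612.56/(0.736×0.702) = 1185.6 kg/h.
Recycle F3 = 0.298×1185.6 = 353.3 kg/h.
Combined feed F7 = 2338 + 353.3 = 2691.3 kg/h.

2691 kg/h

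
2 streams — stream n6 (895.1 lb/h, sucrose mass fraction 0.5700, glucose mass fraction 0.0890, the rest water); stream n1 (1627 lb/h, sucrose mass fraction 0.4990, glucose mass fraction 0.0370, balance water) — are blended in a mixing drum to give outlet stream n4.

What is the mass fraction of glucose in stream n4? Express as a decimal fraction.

Total flow out = 895.1 + 1627 = 2522.1 lb/h.
glucose in = 895.1×0.089 + 1627×0.037 = 139.86 lb/h.
glucose mass fraction in n4 = 139.86/2522.1 = 0.0555.

0.0555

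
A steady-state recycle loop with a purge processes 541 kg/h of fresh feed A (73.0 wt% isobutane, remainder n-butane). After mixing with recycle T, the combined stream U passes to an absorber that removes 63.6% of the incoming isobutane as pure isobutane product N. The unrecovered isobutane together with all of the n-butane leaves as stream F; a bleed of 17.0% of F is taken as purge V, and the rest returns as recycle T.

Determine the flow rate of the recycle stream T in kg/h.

n-butane enters only via A and leaves only via the purge: 541×0.270 = 0.170×(n-butane in F), and the absorber passes all n-butane, so n-butane in U = n-butane in F = 859.24 kg/h.
isobutane in U: m_A = 541×0.730 + (1−0.170)·(1−0.636)·m_A, so m_A = 394.93/0.6979 = 565.9 kg/h.
F = (1−0.636)×565.9 + 859.24 = 1065.2 kg/h.
Recycle T = (1−0.170)×1065.2 = 884.13 kg/h.

884.1 kg/h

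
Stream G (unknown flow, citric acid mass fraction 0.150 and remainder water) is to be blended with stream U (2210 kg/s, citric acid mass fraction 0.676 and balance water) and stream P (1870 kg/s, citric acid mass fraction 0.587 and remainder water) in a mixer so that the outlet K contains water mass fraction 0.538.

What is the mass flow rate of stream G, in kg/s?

2265 kg/s

Let G be the unknown flow. Total out = 4080 + G.
water balance: 1488.3 + 0.850·G = 0.538·(4080 + G)
(0.850 − 0.538)·G = 0.538×4080 − 1488.3 = 706.69
G = 706.69 / 0.312 = 2265 kg/s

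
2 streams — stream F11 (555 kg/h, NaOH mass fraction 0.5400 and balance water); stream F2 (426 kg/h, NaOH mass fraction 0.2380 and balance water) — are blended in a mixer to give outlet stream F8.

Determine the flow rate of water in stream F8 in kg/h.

579.9 kg/h

water out = water in = 555×0.460 + 426×0.762 = 579.91 kg/h.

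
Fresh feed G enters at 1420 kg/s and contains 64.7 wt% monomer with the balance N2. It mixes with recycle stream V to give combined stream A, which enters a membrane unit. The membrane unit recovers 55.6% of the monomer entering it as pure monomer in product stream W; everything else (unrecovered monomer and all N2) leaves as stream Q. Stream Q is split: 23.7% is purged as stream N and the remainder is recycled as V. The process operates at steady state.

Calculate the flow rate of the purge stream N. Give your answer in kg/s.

647.5 kg/s

N2 enters only via G and leaves only via the purge: 1420×0.353 = 0.237×(N2 in Q), and the membrane unit passes all N2, so N2 in A = N2 in Q = 2115 kg/s.
monomer in A: m_A = 1420×0.647 + (1−0.237)·(1−0.556)·m_A, so m_A = 918.74/0.6612 = 1389.4 kg/s.
Q = (1−0.556)×1389.4 + 2115 = 2731.9 kg/s.
Purge N = 0.237×2731.9 = 647.47 kg/s.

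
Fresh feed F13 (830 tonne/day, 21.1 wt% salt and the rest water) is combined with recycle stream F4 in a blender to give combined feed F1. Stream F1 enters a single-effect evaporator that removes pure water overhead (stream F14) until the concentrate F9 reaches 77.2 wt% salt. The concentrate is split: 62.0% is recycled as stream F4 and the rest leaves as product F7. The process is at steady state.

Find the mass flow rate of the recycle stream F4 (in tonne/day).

Overall salt balance (none leaves overhead): salt in fresh feed = salt in product, i.e. 830×0.211 = (1−0.620)·F9·0.772.
F9 = 175.13/(0.772×0.380) = 596.98 tonne/day.
Recycle F4 = 0.620×596.98 = 370.13 tonne/day.

370.1 tonne/day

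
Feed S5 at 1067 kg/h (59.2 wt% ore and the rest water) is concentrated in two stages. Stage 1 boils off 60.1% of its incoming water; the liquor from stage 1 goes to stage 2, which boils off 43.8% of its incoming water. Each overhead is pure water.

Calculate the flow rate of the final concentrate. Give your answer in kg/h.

729.3 kg/h

water in feed = 1067×0.408 = 435.34 kg/h.
After stage 1: water left = (1−0.601)×435.34 = 173.7; stream total = 805.36 kg/h.
After stage 2: water left = (1−0.438)×173.7 = 97.619; final concentrate = 729.28 kg/h.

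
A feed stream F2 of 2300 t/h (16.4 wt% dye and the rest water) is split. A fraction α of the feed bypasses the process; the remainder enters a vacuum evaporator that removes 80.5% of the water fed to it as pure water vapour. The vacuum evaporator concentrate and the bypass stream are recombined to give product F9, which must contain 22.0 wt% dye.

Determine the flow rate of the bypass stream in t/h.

1430 t/h

All 2300×0.164 = 377.2 t/h of dye reaches F9, so F9 = 377.2/0.220 = 1714.5 t/h and vapour = 585.45 t/h.
The evaporator receives (1−α)·2300 of feed at 0.836 water and removes 0.805 of that water:
0.805×0.836×(1−α)×2300 = 585.45
(1−α) = 585.45/1547.9 = 0.3782;  α = 0.6218.
Bypass flow = 0.6218×2300 = 1430.1 t/h.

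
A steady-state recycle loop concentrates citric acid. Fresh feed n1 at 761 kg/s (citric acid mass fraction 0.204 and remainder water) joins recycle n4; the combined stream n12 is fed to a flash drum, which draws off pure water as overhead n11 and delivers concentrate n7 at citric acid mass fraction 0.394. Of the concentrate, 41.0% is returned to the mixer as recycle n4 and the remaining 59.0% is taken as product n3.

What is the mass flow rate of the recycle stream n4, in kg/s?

273.8 kg/s

Overall citric acid balance (none leaves overhead): citric acid in fresh feed = citric acid in product, i.e. 761×0.204 = (1−0.410)·n7·0.394.
n7 = 155.24/(0.394×0.590) = 667.83 kg/s.
Recycle n4 = 0.410×667.83 = 273.81 kg/s.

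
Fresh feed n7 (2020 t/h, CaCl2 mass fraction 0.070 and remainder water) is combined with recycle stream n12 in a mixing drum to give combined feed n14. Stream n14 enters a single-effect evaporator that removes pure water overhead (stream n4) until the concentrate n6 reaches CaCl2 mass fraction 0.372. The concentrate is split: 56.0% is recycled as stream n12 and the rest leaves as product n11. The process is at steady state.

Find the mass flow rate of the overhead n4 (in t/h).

Overall CaCl2 balance (none leaves overhead): CaCl2 in fresh feed = CaCl2 in product, i.e. 2020×0.070 = (1−0.560)·n6·0.372.
n6 = 141.4/(0.372×0.440) = 863.88 t/h.
Recycle n12 = 0.560×863.88 = 483.77 t/h.
Combined feed n14 = 2020 + 483.77 = 2503.8 t/h.
Overhead n4 = n14 − n6 = 2503.8 − 863.88 = 1639.9 t/h.

1640 t/h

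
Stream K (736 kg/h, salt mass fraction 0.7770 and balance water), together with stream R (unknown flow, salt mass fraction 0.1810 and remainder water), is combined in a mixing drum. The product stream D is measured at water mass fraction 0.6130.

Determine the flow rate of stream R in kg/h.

1393 kg/h

Let R be the unknown flow. Total out = 736 + R.
water balance: 164.13 + 0.819·R = 0.613·(736 + R)
(0.819 − 0.613)·R = 0.613×736 − 164.13 = 287.04
R = 287.04 / 0.206 = 1393.4 kg/h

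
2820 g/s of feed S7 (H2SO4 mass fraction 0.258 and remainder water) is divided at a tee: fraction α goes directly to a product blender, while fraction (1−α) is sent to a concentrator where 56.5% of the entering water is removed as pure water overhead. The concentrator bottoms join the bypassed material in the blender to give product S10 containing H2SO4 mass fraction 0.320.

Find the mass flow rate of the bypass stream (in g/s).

1517 g/s

All 2820×0.258 = 727.56 g/s of H2SO4 reaches S10, so S10 = 727.56/0.320 = 2273.6 g/s and vapour = 546.38 g/s.
The evaporator receives (1−α)·2820 of feed at 0.742 water and removes 0.565 of that water:
0.565×0.742×(1−α)×2820 = 546.38
(1−α) = 546.38/1182.2 = 0.4622;  α = 0.5378.
Bypass flow = 0.5378×2820 = 1516.7 g/s.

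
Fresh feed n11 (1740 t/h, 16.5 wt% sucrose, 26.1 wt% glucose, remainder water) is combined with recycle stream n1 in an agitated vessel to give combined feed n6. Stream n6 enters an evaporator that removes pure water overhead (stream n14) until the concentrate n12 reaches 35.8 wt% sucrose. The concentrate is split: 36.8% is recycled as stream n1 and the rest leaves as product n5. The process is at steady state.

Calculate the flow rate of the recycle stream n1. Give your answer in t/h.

467 t/h

Overall sucrose balance (none leaves overhead): sucrose in fresh feed = sucrose in product, i.e. 1740×0.165 = (1−0.368)·n12·0.358.
n12 = 287.1/(0.358×0.632) = 1268.9 t/h.
Recycle n1 = 0.368×1268.9 = 466.96 t/h.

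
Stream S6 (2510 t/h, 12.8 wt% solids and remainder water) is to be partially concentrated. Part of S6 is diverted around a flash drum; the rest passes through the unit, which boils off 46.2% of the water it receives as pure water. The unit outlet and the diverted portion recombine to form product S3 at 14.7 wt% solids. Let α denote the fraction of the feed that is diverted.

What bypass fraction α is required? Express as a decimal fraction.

All 2510×0.128 = 321.28 t/h of solids reaches S3, so S3 = 321.28/0.147 = 2185.6 t/h and vapour = 324.42 t/h.
The evaporator receives (1−α)·2510 of feed at 0.872 water and removes 0.462 of that water:
0.462×0.872×(1−α)×2510 = 324.42
(1−α) = 324.42/1011.2 = 0.3208;  α = 0.6792.

0.679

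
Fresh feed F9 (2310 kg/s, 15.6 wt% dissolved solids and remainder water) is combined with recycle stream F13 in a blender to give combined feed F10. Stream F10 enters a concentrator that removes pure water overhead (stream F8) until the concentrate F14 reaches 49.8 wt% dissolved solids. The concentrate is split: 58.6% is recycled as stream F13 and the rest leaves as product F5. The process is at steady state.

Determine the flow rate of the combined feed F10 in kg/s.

3334 kg/s

Overall dissolved solids balance (none leaves overhead): dissolved solids in fresh feed = dissolved solids in product, i.e. 2310×0.156 = (1−0.586)·F14·0.498.
F14 = 360.36/(0.498×0.414) = 1747.9 kg/s.
Recycle F13 = 0.586×1747.9 = 1024.2 kg/s.
Combined feed F10 = 2310 + 1024.2 = 3334.2 kg/s.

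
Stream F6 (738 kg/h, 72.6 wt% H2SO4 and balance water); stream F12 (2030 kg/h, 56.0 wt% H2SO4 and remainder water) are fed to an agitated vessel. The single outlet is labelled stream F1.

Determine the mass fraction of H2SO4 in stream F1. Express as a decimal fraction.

Total flow out = 738 + 2030 = 2768 kg/h.
H2SO4 in = 738×0.726 + 2030×0.560 = 1672.6 kg/h.
H2SO4 mass fraction in F1 = 1672.6/2768 = 0.604.

0.604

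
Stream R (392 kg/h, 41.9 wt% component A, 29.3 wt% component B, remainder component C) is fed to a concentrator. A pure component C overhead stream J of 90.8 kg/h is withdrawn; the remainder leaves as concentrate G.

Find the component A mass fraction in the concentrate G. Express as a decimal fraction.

0.545

component A is not removed: 392×0.419 = 164.25 kg/h of component A enters G.
Concentrate = 392 − 90.8 = 301.2 kg/h.
Mass fraction = 164.25/301.2 = 0.545.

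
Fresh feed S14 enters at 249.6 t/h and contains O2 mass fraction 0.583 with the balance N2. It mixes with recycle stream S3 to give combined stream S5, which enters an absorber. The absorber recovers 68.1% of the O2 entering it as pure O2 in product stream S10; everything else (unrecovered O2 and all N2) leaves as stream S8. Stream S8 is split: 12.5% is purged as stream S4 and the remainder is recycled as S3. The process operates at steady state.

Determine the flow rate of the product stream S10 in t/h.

O2 in S5: m_A = 249.6×0.583 + (1−0.125)·(1−0.681)·m_A, so m_A = 145.52/0.7209 = 201.86 t/h.
Product S10 = 0.681×201.86 = 137.47 t/h.

137.5 t/h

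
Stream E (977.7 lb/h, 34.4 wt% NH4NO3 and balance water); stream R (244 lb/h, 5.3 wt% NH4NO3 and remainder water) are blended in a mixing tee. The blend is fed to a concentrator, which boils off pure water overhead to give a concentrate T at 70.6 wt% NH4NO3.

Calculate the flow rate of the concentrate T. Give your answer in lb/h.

NH4NO3 entering = 977.7×0.344 + 244×0.053 = 349.26 lb/h.
All NH4NO3 reports to T, so T = 349.26/0.706 = 494.7 lb/h.

494.7 lb/h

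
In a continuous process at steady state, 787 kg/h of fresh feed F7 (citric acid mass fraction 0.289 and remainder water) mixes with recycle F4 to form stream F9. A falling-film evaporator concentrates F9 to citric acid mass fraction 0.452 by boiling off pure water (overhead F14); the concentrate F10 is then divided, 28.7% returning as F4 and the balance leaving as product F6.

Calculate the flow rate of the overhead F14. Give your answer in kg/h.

Overall citric acid balance (none leaves overhead): citric acid in fresh feed = citric acid in product, i.e. 787×0.289 = (1−0.287)·F10·0.452.
F10 = 227.44/(0.452×0.713) = 705.74 kg/h.
Recycle F4 = 0.287×705.74 = 202.55 kg/h.
Combined feed F9 = 787 + 202.55 = 989.55 kg/h.
Overhead F14 = F9 − F10 = 989.55 − 705.74 = 283.81 kg/h.

283.8 kg/h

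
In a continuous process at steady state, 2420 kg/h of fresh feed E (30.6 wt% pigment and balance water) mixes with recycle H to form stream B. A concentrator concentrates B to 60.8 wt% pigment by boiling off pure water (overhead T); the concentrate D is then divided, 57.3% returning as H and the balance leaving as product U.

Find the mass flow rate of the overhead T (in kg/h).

1202 kg/h

Overall pigment balance (none leaves overhead): pigment in fresh feed = pigment in product, i.e. 2420×0.306 = (1−0.573)·D·0.608.
D = 740.52/(0.608×0.427) = 2852.4 kg/h.
Recycle H = 0.573×2852.4 = 1634.4 kg/h.
Combined feed B = 2420 + 1634.4 = 4054.4 kg/h.
Overhead T = B − D = 4054.4 − 2852.4 = 1202 kg/h.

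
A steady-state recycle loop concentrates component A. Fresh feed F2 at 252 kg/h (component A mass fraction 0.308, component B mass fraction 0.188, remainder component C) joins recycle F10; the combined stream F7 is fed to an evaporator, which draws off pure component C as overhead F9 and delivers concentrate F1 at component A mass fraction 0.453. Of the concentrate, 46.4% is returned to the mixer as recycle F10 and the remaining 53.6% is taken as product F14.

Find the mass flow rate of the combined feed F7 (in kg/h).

400.3 kg/h

Overall component A balance (none leaves overhead): component A in fresh feed = component A in product, i.e. 252×0.308 = (1−0.464)·F1·0.453.
F1 = 77.616/(0.453×0.536) = 319.66 kg/h.
Recycle F10 = 0.464×319.66 = 148.32 kg/h.
Combined feed F7 = 252 + 148.32 = 400.32 kg/h.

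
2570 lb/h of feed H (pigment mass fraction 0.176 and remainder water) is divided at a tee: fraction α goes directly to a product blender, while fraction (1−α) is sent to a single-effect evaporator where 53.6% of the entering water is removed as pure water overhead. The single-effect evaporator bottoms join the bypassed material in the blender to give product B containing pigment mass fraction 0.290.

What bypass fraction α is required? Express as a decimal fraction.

0.110

All 2570×0.176 = 452.32 lb/h of pigment reaches B, so B = 452.32/0.290 = 1559.7 lb/h and vapour = 1010.3 lb/h.
The evaporator receives (1−α)·2570 of feed at 0.824 water and removes 0.536 of that water:
0.536×0.824×(1−α)×2570 = 1010.3
(1−α) = 1010.3/1135.1 = 0.8901;  α = 0.1099.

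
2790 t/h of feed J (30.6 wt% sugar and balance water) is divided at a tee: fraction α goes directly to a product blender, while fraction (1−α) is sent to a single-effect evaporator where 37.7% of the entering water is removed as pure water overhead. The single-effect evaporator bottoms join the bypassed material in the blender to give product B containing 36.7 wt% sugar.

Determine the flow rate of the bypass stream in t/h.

All 2790×0.306 = 853.74 t/h of sugar reaches B, so B = 853.74/0.367 = 2326.3 t/h and vapour = 463.73 t/h.
The evaporator receives (1−α)·2790 of feed at 0.694 water and removes 0.377 of that water:
0.377×0.694×(1−α)×2790 = 463.73
(1−α) = 463.73/729.97 = 0.6353;  α = 0.3647.
Bypass flow = 0.3647×2790 = 1017.6 t/h.

1018 t/h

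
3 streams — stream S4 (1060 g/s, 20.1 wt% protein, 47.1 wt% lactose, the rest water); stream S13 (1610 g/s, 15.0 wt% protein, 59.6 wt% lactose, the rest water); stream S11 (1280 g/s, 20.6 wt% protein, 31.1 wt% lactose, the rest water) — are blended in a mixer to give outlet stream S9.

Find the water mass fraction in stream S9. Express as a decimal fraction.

Total flow out = 1060 + 1610 + 1280 = 3950 g/s.
water in = 1060×0.328 + 1610×0.254 + 1280×0.483 = 1374.9 g/s.
water mass fraction in S9 = 1374.9/3950 = 0.348.

0.348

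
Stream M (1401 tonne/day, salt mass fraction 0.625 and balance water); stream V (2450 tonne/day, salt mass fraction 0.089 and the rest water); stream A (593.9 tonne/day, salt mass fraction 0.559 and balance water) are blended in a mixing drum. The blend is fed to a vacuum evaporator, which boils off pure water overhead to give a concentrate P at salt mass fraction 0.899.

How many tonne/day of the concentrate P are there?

1586 tonne/day

salt entering = 1401×0.625 + 2450×0.089 + 593.9×0.559 = 1425.7 tonne/day.
All salt reports to P, so P = 1425.7/0.899 = 1585.8 tonne/day.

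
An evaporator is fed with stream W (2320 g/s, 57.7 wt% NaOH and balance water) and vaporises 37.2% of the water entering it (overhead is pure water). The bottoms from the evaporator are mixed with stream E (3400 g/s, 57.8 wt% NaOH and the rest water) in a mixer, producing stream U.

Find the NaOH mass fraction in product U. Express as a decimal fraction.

0.617

Vapour removed = 0.372×0.423×2320 = 365.07 g/s; concentrate = 1954.9 g/s.
NaOH reaching the mixer = 1338.6 (from concentrate) + 3400×0.578 = 3303.8 g/s.
Product flow = 1954.9 + 3400 = 5354.9 g/s; NaOH fraction = 0.617.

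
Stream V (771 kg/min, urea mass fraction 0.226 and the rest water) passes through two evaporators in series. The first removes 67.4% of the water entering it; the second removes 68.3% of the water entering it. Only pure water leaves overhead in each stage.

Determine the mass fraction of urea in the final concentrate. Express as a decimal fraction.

water in feed = 771×0.774 = 596.75 kg/min.
After stage 1: water left = (1−0.674)×596.75 = 194.54; stream total = 368.79 kg/min.
After stage 2: water left = (1−0.683)×194.54 = 61.67; final concentrate = 235.92 kg/min.
urea fraction = 174.25/235.92 = 0.739.

0.739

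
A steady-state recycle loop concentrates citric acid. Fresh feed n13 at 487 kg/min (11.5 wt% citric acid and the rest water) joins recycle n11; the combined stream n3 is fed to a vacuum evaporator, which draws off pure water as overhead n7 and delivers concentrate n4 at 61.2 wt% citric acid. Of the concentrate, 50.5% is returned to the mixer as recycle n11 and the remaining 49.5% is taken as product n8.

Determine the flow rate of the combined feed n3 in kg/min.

Overall citric acid balance (none leaves overhead): citric acid in fresh feed = citric acid in product, i.e. 487×0.115 = (1−0.505)·n4·0.612.
n4 = 56.005/(0.612×0.495) = 184.87 kg/min.
Recycle n11 = 0.505×184.87 = 93.36 kg/min.
Combined feed n3 = 487 + 93.36 = 580.36 kg/min.

580.4 kg/min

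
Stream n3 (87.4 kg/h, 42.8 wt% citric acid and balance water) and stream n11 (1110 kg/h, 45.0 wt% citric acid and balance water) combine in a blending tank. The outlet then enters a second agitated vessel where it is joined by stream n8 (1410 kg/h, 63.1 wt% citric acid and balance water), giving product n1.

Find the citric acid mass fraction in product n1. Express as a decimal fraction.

0.547

Overall, product flow = 2607.4 kg/h.
citric acid in = 87.4×0.428 + 1110×0.450 + 1410×0.631 = 1426.6 kg/h.
citric acid fraction in n1 = 0.547.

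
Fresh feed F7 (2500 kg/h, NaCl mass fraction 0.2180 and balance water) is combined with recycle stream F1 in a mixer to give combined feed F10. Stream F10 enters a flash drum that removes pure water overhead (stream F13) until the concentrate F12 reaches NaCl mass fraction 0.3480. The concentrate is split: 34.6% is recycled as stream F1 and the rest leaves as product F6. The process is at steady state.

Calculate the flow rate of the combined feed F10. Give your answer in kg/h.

3329 kg/h

Overall NaCl balance (none leaves overhead): NaCl in fresh feed = NaCl in product, i.e. 2500×0.218 = (1−0.346)·F12·0.348.
F12 = 545/(0.348×0.654) = 2394.6 kg/h.
Recycle F1 = 0.346×2394.6 = 828.54 kg/h.
Combined feed F10 = 2500 + 828.54 = 3328.5 kg/h.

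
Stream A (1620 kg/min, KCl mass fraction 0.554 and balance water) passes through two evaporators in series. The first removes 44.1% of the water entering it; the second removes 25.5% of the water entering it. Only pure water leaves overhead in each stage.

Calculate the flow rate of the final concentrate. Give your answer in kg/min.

1198 kg/min

water in feed = 1620×0.446 = 722.52 kg/min.
After stage 1: water left = (1−0.441)×722.52 = 403.89; stream total = 1301.4 kg/min.
After stage 2: water left = (1−0.255)×403.89 = 300.9; final concentrate = 1198.4 kg/min.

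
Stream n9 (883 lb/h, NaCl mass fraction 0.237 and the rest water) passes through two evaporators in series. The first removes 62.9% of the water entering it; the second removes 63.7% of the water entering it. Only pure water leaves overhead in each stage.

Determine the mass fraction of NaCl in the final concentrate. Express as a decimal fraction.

0.698

water in feed = 883×0.763 = 673.73 lb/h.
After stage 1: water left = (1−0.629)×673.73 = 249.95; stream total = 459.22 lb/h.
After stage 2: water left = (1−0.637)×249.95 = 90.733; final concentrate = 300 lb/h.
NaCl fraction = 209.27/300 = 0.698.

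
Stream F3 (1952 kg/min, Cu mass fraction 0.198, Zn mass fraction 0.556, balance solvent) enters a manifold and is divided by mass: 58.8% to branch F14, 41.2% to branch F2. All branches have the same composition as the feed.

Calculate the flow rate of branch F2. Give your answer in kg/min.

804.2 kg/min

Branch F2 flow = 0.412×1952 = 804.22 kg/min.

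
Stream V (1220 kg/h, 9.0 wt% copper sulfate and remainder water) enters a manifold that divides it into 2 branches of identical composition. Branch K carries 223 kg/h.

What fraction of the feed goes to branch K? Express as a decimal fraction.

0.183

Fraction to K = 223/1220 = 0.1828.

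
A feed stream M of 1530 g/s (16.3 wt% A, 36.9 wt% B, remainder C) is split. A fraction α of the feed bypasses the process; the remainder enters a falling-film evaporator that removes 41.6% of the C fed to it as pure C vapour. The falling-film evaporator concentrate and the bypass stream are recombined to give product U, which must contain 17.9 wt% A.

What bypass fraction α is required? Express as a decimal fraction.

All 1530×0.163 = 249.39 g/s of A reaches U, so U = 249.39/0.179 = 1393.2 g/s and vapour = 136.76 g/s.
The evaporator receives (1−α)·1530 of feed at 0.468 C and removes 0.416 of that C:
0.416×0.468×(1−α)×1530 = 136.76
(1−α) = 136.76/297.87 = 0.4591;  α = 0.5409.

0.541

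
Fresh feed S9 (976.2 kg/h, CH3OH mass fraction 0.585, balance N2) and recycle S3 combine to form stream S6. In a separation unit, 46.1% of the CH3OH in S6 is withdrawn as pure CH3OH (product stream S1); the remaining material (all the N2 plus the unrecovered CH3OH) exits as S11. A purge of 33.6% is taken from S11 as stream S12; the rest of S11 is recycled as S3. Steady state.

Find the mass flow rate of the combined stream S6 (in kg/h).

2095 kg/h

N2 enters only via S9 and leaves only via the purge: 976.2×0.415 = 0.336×(N2 in S11), and the separation unit passes all N2, so N2 in S6 = N2 in S11 = 1205.7 kg/h.
CH3OH in S6: m_A = 976.2×0.585 + (1−0.336)·(1−0.461)·m_A, so m_A = 571.08/0.6421 = 889.38 kg/h.
S6 = 889.38 + 1205.7 = 2095.1 kg/h.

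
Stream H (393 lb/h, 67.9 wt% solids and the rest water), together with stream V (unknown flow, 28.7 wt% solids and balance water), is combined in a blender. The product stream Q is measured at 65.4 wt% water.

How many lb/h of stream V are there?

2218 lb/h

Let V be the unknown flow. Total out = 393 + V.
water balance: 126.15 + 0.713·V = 0.654·(393 + V)
(0.713 − 0.654)·V = 0.654×393 − 126.15 = 130.87
V = 130.87 / 0.059 = 2218.1 lb/h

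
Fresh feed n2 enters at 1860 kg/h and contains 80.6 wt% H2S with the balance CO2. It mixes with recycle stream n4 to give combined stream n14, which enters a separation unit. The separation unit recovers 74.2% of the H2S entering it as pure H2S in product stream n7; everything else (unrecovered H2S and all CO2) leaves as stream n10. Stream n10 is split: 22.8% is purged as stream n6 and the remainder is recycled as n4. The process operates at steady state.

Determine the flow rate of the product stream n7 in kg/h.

1389 kg/h

H2S in n14: m_A = 1860×0.806 + (1−0.228)·(1−0.742)·m_A, so m_A = 1499.2/0.8008 = 1872 kg/h.
Product n7 = 0.742×1872 = 1389 kg/h.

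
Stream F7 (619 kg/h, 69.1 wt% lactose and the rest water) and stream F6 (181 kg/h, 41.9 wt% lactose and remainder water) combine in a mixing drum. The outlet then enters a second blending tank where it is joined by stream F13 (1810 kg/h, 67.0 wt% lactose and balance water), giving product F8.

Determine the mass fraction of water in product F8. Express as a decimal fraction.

0.342

Overall, product flow = 2610 kg/h.
water in = 619×0.309 + 181×0.581 + 1810×0.330 = 893.73 kg/h.
water fraction in F8 = 0.342.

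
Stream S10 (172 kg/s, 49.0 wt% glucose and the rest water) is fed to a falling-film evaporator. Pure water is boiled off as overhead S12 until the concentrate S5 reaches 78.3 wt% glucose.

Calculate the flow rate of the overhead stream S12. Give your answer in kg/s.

64.36 kg/s

glucose is conserved: 172×0.490 = 84.28 kg/s all reports to the concentrate.
Concentrate = 84.28/(target fraction) = 107.64 kg/s.
Overhead = 172 − 107.64 = 64.363 kg/s.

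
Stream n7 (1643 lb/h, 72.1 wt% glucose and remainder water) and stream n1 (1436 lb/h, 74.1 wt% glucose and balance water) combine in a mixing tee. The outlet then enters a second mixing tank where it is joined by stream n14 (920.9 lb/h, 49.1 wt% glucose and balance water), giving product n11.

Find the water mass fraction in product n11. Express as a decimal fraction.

Overall, product flow = 3999.9 lb/h.
water in = 1643×0.279 + 1436×0.259 + 920.9×0.509 = 1299.1 lb/h.
water fraction in n11 = 0.325.

0.325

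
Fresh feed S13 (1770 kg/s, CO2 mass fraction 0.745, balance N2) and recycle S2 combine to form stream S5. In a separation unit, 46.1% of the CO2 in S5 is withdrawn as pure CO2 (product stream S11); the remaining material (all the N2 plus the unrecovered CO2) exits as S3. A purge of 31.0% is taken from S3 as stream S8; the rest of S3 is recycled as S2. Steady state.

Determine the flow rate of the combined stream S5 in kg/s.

3555 kg/s

N2 enters only via S13 and leaves only via the purge: 1770×0.255 = 0.310×(N2 in S3), and the separation unit passes all N2, so N2 in S5 = N2 in S3 = 1456 kg/s.
CO2 in S5: m_A = 1770×0.745 + (1−0.310)·(1−0.461)·m_A, so m_A = 1318.7/0.6281 = 2099.5 kg/s.
S5 = 2099.5 + 1456 = 3555.4 kg/s.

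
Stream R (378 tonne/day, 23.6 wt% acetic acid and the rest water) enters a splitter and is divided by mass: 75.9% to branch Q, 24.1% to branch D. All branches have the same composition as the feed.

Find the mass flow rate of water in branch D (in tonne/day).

Branch D total = 0.241×378 = 91.098 tonne/day.
water in D = 0.764×91.098 = 69.599 tonne/day.

69.6 tonne/day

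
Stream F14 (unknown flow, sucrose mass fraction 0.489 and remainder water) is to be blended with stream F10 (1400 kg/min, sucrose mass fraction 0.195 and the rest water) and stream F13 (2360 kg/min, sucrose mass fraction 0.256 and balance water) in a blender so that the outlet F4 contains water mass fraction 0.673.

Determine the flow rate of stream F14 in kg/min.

Let F14 be the unknown flow. Total out = 3760 + F14.
water balance: 2882.8 + 0.511·F14 = 0.673·(3760 + F14)
(0.511 − 0.673)·F14 = 0.673×3760 − 2882.8 = -352.36
F14 = -352.36 / -0.162 = 2175.1 kg/min

2175 kg/min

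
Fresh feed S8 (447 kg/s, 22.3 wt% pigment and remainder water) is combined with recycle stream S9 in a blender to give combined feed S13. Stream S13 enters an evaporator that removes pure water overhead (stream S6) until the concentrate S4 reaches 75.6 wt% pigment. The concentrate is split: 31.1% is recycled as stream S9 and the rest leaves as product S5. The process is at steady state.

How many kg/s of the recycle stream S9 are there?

Overall pigment balance (none leaves overhead): pigment in fresh feed = pigment in product, i.e. 447×0.223 = (1−0.311)·S4·0.756.
S4 = 99.681/(0.756×0.689) = 191.37 kg/s.
Recycle S9 = 0.311×191.37 = 59.516 kg/s.

59.52 kg/s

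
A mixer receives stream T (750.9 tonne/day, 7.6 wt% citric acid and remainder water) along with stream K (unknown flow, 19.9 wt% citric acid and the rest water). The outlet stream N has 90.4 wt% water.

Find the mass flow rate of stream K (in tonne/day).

145.8 tonne/day

Let K be the unknown flow. Total out = 750.9 + K.
water balance: 693.83 + 0.801·K = 0.904·(750.9 + K)
(0.801 − 0.904)·K = 0.904×750.9 − 693.83 = -15.018
K = -15.018 / -0.103 = 145.81 tonne/day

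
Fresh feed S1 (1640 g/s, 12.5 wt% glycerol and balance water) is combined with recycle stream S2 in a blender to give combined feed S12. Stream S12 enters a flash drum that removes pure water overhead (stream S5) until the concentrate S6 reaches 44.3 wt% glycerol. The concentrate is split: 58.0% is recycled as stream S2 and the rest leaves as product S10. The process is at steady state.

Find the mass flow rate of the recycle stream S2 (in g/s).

Overall glycerol balance (none leaves overhead): glycerol in fresh feed = glycerol in product, i.e. 1640×0.125 = (1−0.580)·S6·0.443.
S6 = 205/(0.443×0.420) = 1101.8 g/s.
Recycle S2 = 0.580×1101.8 = 639.04 g/s.

639 g/s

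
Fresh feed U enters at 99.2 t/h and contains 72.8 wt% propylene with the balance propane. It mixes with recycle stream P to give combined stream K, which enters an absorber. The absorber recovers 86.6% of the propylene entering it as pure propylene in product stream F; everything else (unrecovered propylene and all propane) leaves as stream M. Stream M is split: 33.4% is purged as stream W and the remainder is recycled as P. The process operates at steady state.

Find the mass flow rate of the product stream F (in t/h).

68.67 t/h

propylene in K: m_A = 99.2×0.728 + (1−0.334)·(1−0.866)·m_A, so m_A = 72.218/0.9108 = 79.294 t/h.
Product F = 0.866×79.294 = 68.669 t/h.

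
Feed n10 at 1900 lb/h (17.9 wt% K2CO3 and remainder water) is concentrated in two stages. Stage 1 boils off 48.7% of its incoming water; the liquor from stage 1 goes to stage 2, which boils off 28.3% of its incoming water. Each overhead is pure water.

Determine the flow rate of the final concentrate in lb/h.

water in feed = 1900×0.821 = 1559.9 lb/h.
After stage 1: water left = (1−0.487)×1559.9 = 800.23; stream total = 1140.3 lb/h.
After stage 2: water left = (1−0.283)×800.23 = 573.76; final concentrate = 913.86 lb/h.

913.9 lb/h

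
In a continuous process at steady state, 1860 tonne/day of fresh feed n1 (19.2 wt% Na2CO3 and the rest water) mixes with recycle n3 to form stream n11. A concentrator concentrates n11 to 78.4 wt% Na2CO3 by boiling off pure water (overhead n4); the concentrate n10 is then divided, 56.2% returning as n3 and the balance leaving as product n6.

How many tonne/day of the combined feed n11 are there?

Overall Na2CO3 balance (none leaves overhead): Na2CO3 in fresh feed = Na2CO3 in product, i.e. 1860×0.192 = (1−0.562)·n10·0.784.
n10 = 357.12/(0.784×0.438) = 1040 tonne/day.
Recycle n3 = 0.562×1040 = 584.47 tonne/day.
Combined feed n11 = 1860 + 584.47 = 2444.5 tonne/day.

2444 tonne/day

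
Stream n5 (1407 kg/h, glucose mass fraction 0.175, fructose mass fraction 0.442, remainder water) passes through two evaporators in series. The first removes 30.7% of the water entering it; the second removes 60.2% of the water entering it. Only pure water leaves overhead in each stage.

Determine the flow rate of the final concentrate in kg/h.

water in feed = 1407×0.383 = 538.88 kg/h.
After stage 1: water left = (1−0.307)×538.88 = 373.44; stream total = 1241.6 kg/h.
After stage 2: water left = (1−0.602)×373.44 = 148.63; final concentrate = 1016.7 kg/h.

1017 kg/h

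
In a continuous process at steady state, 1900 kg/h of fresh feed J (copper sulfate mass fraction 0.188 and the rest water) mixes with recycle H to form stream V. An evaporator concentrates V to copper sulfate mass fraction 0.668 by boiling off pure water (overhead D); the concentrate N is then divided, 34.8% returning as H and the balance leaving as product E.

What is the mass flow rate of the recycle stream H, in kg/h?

285.4 kg/h

Overall copper sulfate balance (none leaves overhead): copper sulfate in fresh feed = copper sulfate in product, i.e. 1900×0.188 = (1−0.348)·N·0.668.
N = 357.2/(0.668×0.652) = 820.14 kg/h.
Recycle H = 0.348×820.14 = 285.41 kg/h.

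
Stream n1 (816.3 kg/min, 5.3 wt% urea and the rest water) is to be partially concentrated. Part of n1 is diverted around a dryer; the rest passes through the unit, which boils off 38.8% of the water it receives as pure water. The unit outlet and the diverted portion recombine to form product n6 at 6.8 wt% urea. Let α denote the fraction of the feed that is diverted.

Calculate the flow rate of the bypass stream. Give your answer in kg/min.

326.2 kg/min

All 816.3×0.053 = 43.264 kg/min of urea reaches n6, so n6 = 43.264/0.068 = 636.23 kg/min and vapour = 180.07 kg/min.
The evaporator receives (1−α)·816.3 of feed at 0.947 water and removes 0.388 of that water:
0.388×0.947×(1−α)×816.3 = 180.07
(1−α) = 180.07/299.94 = 0.6003;  α = 0.3997.
Bypass flow = 0.3997×816.3 = 326.24 kg/min.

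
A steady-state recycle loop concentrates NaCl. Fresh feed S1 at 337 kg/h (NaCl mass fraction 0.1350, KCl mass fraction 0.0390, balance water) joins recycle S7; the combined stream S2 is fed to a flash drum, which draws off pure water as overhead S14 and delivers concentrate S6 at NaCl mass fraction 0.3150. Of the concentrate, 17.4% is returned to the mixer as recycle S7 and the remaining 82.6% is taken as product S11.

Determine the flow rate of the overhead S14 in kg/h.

192.6 kg/h

Overall NaCl balance (none leaves overhead): NaCl in fresh feed = NaCl in product, i.e. 337×0.135 = (1−0.174)·S6·0.315.
S6 = 45.495/(0.315×0.826) = 174.85 kg/h.
Recycle S7 = 0.174×174.85 = 30.424 kg/h.
Combined feed S2 = 337 + 30.424 = 367.42 kg/h.
Overhead S14 = S2 − S6 = 367.42 − 174.85 = 192.57 kg/h.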